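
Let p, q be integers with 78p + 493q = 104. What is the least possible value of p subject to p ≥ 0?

gcd(493, 78):
  493 = 6×78 + 25
  78 = 3×25 + 3
  25 = 8×3 + 1
  3 = 3×1
so gcd(493, 78) = 1.
1 divides 104, so solutions exist.
Back-substitute for Bézout coefficients:
  1 = 25 - 8×3
  ... = 78×(-158) + 493×(25)
Scale by 104/1 = 104: (p₀, q₀) = (-16432, 2600).
General solution: p = -16432 + 493t, q = 2600 - 78t for integer t.
p ≥ 0: smallest is -16432 mod 493 = 330 (at t = 34), with q = -52.

330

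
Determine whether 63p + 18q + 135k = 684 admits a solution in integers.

yes

gcd(63, 18):
  63 = 3·18 + 9
  18 = 2·9
so gcd(63, 18) = 9.
gcd(9, 135) = 9.
9 divides 684, so integer solutions exist.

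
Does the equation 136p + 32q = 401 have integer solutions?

gcd(136, 32) = 8  (136 = 4*32 + 8, 32 = 4*8).
8 does not divide 401 (remainder 1), so no integer solutions.

no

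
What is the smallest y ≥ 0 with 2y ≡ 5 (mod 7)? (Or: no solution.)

gcd(7, 2) = 1.
1 divides 5, so solutions exist.
By Bézout, 2·(-3) + 7·(1) = 1.
So 2·(-3) ≡ 1 (mod 7); multiply by 5: y ≡ -15 (mod 7).
Smallest nonnegative: y = -15 mod 7 = 6.

6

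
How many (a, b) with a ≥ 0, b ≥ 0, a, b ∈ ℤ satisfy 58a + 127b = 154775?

gcd(127, 58) = 1  (127 = 2·58 + 11, 58 = 5·11 + 3, 11 = 3·3 + 2, 3 = 1·2 + 1, 2 = 2·1).
Back-substituting, 58·(46) + 127·(-21) = 1.
Scale by 154775: one solution is (7119650, -3250275). Reduce a mod 127: (30, 1205).
General: a = 30 + 127t, b = 1205 - 58t.
a ≥ 0 ⇒ t ≥ 0; b ≥ 0 ⇒ t ≤ 20. So t ∈ [0, 20]: 21 solutions.

21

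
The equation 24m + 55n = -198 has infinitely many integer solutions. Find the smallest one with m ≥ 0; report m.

gcd(55, 24) = 1.
1 divides -198, so solutions exist.
By Bézout, 24·(-16) + 55·(7) = 1.
Scale by -198/1 = -198: (m₀, n₀) = (3168, -1386).
General solution: m = 3168 + 55t, n = -1386 - 24t for integer t.
m ≥ 0: smallest is 3168 mod 55 = 33 (at t = -57), with n = -18.

33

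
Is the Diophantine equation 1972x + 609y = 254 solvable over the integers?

gcd(1972, 609) = 29  (1972 = 3×609 + 145, 609 = 4×145 + 29, 145 = 5×29).
29 does not divide 254 (remainder 22), so no integer solutions.

no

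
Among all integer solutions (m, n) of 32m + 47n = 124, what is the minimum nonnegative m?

45

gcd(47, 32):
  47 = 1×32 + 15
  32 = 2×15 + 2
  15 = 7×2 + 1
  2 = 2×1
so gcd(47, 32) = 1.
1 divides 124, so solutions exist.
Back-substitute for Bézout coefficients:
  1 = 15 - 7×2
  ... = 32×(-22) + 47×(15)
Scale by 124/1 = 124: (m₀, n₀) = (-2728, 1860).
General solution: m = -2728 + 47t, n = 1860 - 32t for integer t.
m ≥ 0: smallest is -2728 mod 47 = 45 (at t = 59), with n = -28.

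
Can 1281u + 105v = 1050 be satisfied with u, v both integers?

gcd(1281, 105) = 21  (1281 = 12×105 + 21, 105 = 5×21).
21 divides 1050, so integer solutions exist.

yes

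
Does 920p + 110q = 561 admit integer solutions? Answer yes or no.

gcd(920, 110):
  920 = 8·110 + 40
  110 = 2·40 + 30
  40 = 1·30 + 10
  30 = 3·10
so gcd(920, 110) = 10.
10 does not divide 561 (remainder 1), so no integer solutions.

no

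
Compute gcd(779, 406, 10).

gcd(779, 406):
  779 = 1×406 + 373
  406 = 1×373 + 33
  373 = 11×33 + 10
  33 = 3×10 + 3
  10 = 3×3 + 1
  3 = 3×1
so gcd(779, 406) = 1.
gcd(1, 10) = 1.

1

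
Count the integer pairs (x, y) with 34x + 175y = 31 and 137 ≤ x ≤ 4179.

23

gcd(175, 34) = 1.
By Bézout, 34×(-36) + 175×(7) = 1.
Particular solution: (109, -21).
General solution: x = 109 + 175t, y = -21 - 34t for integer t.
137 ≤ 109 + 175t ≤ 4179 gives t ∈ [1, 23], which is 23 values.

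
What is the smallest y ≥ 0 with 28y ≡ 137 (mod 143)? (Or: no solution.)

10

gcd(143, 28) = 1.
1 divides 137, so solutions exist.
By Bézout, 28×(46) + 143×(-9) = 1.
So 28×(46) ≡ 1 (mod 143); multiply by 137: y ≡ 6302 (mod 143).
Smallest nonnegative: y = 6302 mod 143 = 10.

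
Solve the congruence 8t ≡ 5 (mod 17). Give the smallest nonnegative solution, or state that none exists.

7

gcd(17, 8) = 1  (17 = 2*8 + 1, 8 = 8*1).
1 divides 5, so solutions exist.
Back-substituting, 8*(-2) + 17*(1) = 1.
So 8*(-2) ≡ 1 (mod 17); multiply by 5: t ≡ -10 (mod 17).
Smallest nonnegative: t = -10 mod 17 = 7.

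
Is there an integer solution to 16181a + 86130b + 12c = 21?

yes

gcd(86130, 16181):
  86130 = 5*16181 + 5225
  16181 = 3*5225 + 506
  5225 = 10*506 + 165
  506 = 3*165 + 11
  165 = 15*11
so gcd(86130, 16181) = 11.
gcd(11, 12) = 1.
1 divides 21, so integer solutions exist.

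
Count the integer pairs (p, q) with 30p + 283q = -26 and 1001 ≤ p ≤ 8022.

25

gcd(283, 30):
  283 = 9*30 + 13
  30 = 2*13 + 4
  13 = 3*4 + 1
  4 = 4*1
so gcd(283, 30) = 1.
Back-substitute for Bézout coefficients:
  1 = 13 - 3*4
  ... = 30*(-66) + 283*(7)
Scale by -26: particular solution (1716, -182); reduce p mod 283: (18, -2).
General solution: p = 18 + 283t, q = -2 - 30t for integer t.
1001 ≤ 18 + 283t ≤ 8022 gives t ∈ [4, 28], which is 25 values.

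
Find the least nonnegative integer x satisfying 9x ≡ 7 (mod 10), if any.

gcd(10, 9):
  10 = 1*9 + 1
  9 = 9*1
so gcd(10, 9) = 1.
1 divides 7, so solutions exist.
Back-substitute for Bézout coefficients:
  1 = 10 - 1*9
  ... = 9*(-1) + 10*(1)
So 9*(-1) ≡ 1 (mod 10); multiply by 7: x ≡ -7 (mod 10).
Smallest nonnegative: x = -7 mod 10 = 3.

3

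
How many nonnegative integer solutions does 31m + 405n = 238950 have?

gcd(405, 31) = 1  (405 = 13·31 + 2, 31 = 15·2 + 1, 2 = 2·1).
Back-substituting, 31·(196) + 405·(-15) = 1.
Scale by 238950: one solution is (46834200, -3584250). Reduce m mod 405: (0, 590).
General: m = 0 + 405t, n = 590 - 31t.
m ≥ 0 ⇒ t ≥ 0; n ≥ 0 ⇒ t ≤ 19. So t ∈ [0, 19]: 20 solutions.

20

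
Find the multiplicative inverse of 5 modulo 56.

45

gcd(56, 5) = 1.
By Bézout, 5×(-11) + 56×(1) = 1.
So 5×-11 ≡ 1 (mod 56), and -11 mod 56 = 45.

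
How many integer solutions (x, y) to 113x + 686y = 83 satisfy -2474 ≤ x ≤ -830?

gcd(686, 113):
  686 = 6*113 + 8
  113 = 14*8 + 1
  8 = 8*1
so gcd(686, 113) = 1.
Back-substitute for Bézout coefficients:
  1 = 113 - 14*8
  ... = 113*(85) + 686*(-14)
Scale by 83: particular solution (7055, -1162); reduce x mod 686: (195, -32).
General solution: x = 195 + 686t, y = -32 - 113t for integer t.
-2474 ≤ 195 + 686t ≤ -830 gives t ∈ [-3, -2], which is 2 values.

2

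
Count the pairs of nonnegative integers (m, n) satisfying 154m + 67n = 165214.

gcd(154, 67):
  154 = 2·67 + 20
  67 = 3·20 + 7
  20 = 2·7 + 6
  7 = 1·6 + 1
  6 = 6·1
so gcd(154, 67) = 1.
Back-substitute for Bézout coefficients:
  1 = 7 - 1·6
  ... = 154·(-10) + 67·(23)
Scale by 165214: one solution is (-1652140, 3799922). Reduce m mod 67: (13, 2436).
General: m = 13 + 67t, n = 2436 - 154t.
m ≥ 0 ⇒ t ≥ 0; n ≥ 0 ⇒ t ≤ 15. So t ∈ [0, 15]: 16 solutions.

16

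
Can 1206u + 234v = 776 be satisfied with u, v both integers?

gcd(1206, 234):
  1206 = 5×234 + 36
  234 = 6×36 + 18
  36 = 2×18
so gcd(1206, 234) = 18.
18 does not divide 776 (remainder 2), so no integer solutions.

no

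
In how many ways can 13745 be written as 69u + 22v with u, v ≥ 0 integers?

gcd(69, 22) = 1  (69 = 3×22 + 3, 22 = 7×3 + 1, 3 = 3×1).
Back-substituting, 69×(-7) + 22×(22) = 1.
Scale by 13745: one solution is (-96215, 302390). Reduce u mod 22: (13, 584).
General: u = 13 + 22t, v = 584 - 69t.
u ≥ 0 ⇒ t ≥ 0; v ≥ 0 ⇒ t ≤ 8. So t ∈ [0, 8]: 9 solutions.

9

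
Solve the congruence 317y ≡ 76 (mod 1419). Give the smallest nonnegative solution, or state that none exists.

gcd(1419, 317) = 1  (1419 = 4·317 + 151, 317 = 2·151 + 15, 151 = 10·15 + 1, 15 = 15·1).
1 divides 76, so solutions exist.
Back-substituting, 317·(-94) + 1419·(21) = 1.
So 317·(-94) ≡ 1 (mod 1419); multiply by 76: y ≡ -7144 (mod 1419).
Smallest nonnegative: y = -7144 mod 1419 = 1370.

1370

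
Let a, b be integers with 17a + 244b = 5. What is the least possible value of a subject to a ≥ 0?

29

gcd(244, 17) = 1  (244 = 14·17 + 6, 17 = 2·6 + 5, 6 = 1·5 + 1, 5 = 5·1).
1 divides 5, so solutions exist.
Back-substituting, 17·(-43) + 244·(3) = 1.
Scale by 5/1 = 5: (a₀, b₀) = (-215, 15).
General solution: a = -215 + 244t, b = 15 - 17t for integer t.
a ≥ 0: smallest is -215 mod 244 = 29 (at t = 1), with b = -2.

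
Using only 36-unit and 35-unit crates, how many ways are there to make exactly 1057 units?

Need nonnegative integers with 36j + 35k = 1057.
gcd(36, 35) = 1, and 36·(1) + 35·(-1) = 1.
So (j₀, k₀) = (1057, -1057); general j = 1057 + 35t, k = -1057 - 36t.
j ≥ 0 ⇒ t ≥ -30; k ≥ 0 ⇒ t ≤ -30. That's 1 value of t.

1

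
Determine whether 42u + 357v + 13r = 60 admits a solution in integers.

yes

gcd(357, 42) = 21  (357 = 8*42 + 21, 42 = 2*21).
gcd(21, 13) = 1.
1 divides 60, so integer solutions exist.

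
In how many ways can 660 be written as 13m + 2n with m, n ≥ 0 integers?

26

gcd(13, 2) = 1  (13 = 6·2 + 1, 2 = 2·1).
Back-substituting, 13·(1) + 2·(-6) = 1.
Scale by 660: one solution is (660, -3960). Reduce m mod 2: (0, 330).
General: m = 0 + 2t, n = 330 - 13t.
m ≥ 0 ⇒ t ≥ 0; n ≥ 0 ⇒ t ≤ 25. So t ∈ [0, 25]: 26 solutions.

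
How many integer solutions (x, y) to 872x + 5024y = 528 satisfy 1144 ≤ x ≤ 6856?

9

gcd(5024, 872):
  5024 = 5×872 + 664
  872 = 1×664 + 208
  664 = 3×208 + 40
  208 = 5×40 + 8
  40 = 5×8
so gcd(5024, 872) = 8.
Back-substitute for Bézout coefficients:
  8 = 208 - 5×40
  ... = 872×(121) + 5024×(-21)
Scale by 66: particular solution (7986, -1386); reduce x mod 628: (450, -78).
General solution: x = 450 + 628t, y = -78 - 109t for integer t.
1144 ≤ 450 + 628t ≤ 6856 gives t ∈ [2, 10], which is 9 values.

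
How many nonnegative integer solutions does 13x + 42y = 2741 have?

5

gcd(42, 13):
  42 = 3*13 + 3
  13 = 4*3 + 1
  3 = 3*1
so gcd(42, 13) = 1.
Back-substitute for Bézout coefficients:
  1 = 13 - 4*3
  ... = 13*(13) + 42*(-4)
Scale by 2741: one solution is (35633, -10964). Reduce x mod 42: (17, 60).
General: x = 17 + 42t, y = 60 - 13t.
x ≥ 0 ⇒ t ≥ 0; y ≥ 0 ⇒ t ≤ 4. So t ∈ [0, 4]: 5 solutions.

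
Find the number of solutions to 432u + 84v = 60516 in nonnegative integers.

20

gcd(432, 84):
  432 = 5*84 + 12
  84 = 7*12
so gcd(432, 84) = 12.
Back-substitute for Bézout coefficients:
  12 = 432 - 5*84
  ... = 432*(1) + 84*(-5)
Scale by 5043: one solution is (5043, -25215). Reduce u mod 7: (3, 705).
General: u = 3 + 7t, v = 705 - 36t.
u ≥ 0 ⇒ t ≥ 0; v ≥ 0 ⇒ t ≤ 19. So t ∈ [0, 19]: 20 solutions.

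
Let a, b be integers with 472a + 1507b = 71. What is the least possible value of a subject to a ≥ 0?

776

gcd(1507, 472):
  1507 = 3×472 + 91
  472 = 5×91 + 17
  91 = 5×17 + 6
  17 = 2×6 + 5
  6 = 1×5 + 1
  5 = 5×1
so gcd(1507, 472) = 1.
1 divides 71, so solutions exist.
Back-substitute for Bézout coefficients:
  1 = 6 - 1×5
  ... = 472×(-265) + 1507×(83)
Scale by 71/1 = 71: (a₀, b₀) = (-18815, 5893).
General solution: a = -18815 + 1507t, b = 5893 - 472t for integer t.
a ≥ 0: smallest is -18815 mod 1507 = 776 (at t = 13), with b = -243.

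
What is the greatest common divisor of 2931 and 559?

1

gcd(2931, 559):
  2931 = 5×559 + 136
  559 = 4×136 + 15
  136 = 9×15 + 1
  15 = 15×1
so gcd(2931, 559) = 1.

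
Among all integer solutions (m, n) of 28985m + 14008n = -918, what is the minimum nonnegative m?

346

gcd(28985, 14008):
  28985 = 2×14008 + 969
  14008 = 14×969 + 442
  969 = 2×442 + 85
  442 = 5×85 + 17
  85 = 5×17
so gcd(28985, 14008) = 17.
17 divides -918, so solutions exist.
Back-substitute for Bézout coefficients:
  17 = 442 - 5×85
  ... = 28985×(-159) + 14008×(329)
Scale by -918/17 = -54: (m₀, n₀) = (8586, -17766).
General solution: m = 8586 + 824t, n = -17766 - 1705t for integer t.
m ≥ 0: smallest is 8586 mod 824 = 346 (at t = -10), with n = -716.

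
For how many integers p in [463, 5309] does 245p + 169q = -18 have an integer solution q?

29

gcd(245, 169) = 1.
By Bézout, 245×(-20) + 169×(29) = 1.
Particular solution: (22, -32).
General solution: p = 22 + 169t, q = -32 - 245t for integer t.
463 ≤ 22 + 169t ≤ 5309 gives t ∈ [3, 31], which is 29 values.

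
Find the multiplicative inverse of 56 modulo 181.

gcd(181, 56) = 1  (181 = 3·56 + 13, 56 = 4·13 + 4, 13 = 3·4 + 1, 4 = 4·1).
Back-substituting, 56·(-42) + 181·(13) = 1.
So 56·-42 ≡ 1 (mod 181), and -42 mod 181 = 139.

139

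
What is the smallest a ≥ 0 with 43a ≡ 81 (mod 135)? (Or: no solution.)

27

gcd(135, 43):
  135 = 3×43 + 6
  43 = 7×6 + 1
  6 = 6×1
so gcd(135, 43) = 1.
1 divides 81, so solutions exist.
Back-substitute for Bézout coefficients:
  1 = 43 - 7×6
  ... = 43×(22) + 135×(-7)
So 43×(22) ≡ 1 (mod 135); multiply by 81: a ≡ 1782 (mod 135).
Smallest nonnegative: a = 1782 mod 135 = 27.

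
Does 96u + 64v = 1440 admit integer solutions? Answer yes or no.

yes

gcd(96, 64) = 32  (96 = 1*64 + 32, 64 = 2*32).
32 divides 1440, so integer solutions exist.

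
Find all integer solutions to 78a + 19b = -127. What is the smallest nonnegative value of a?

gcd(78, 19) = 1  (78 = 4·19 + 2, 19 = 9·2 + 1, 2 = 2·1).
1 divides -127, so solutions exist.
Back-substituting, 78·(-9) + 19·(37) = 1.
Scale by -127/1 = -127: (a₀, b₀) = (1143, -4699).
General solution: a = 1143 + 19t, b = -4699 - 78t for integer t.
a ≥ 0: smallest is 1143 mod 19 = 3 (at t = -60), with b = -19.

3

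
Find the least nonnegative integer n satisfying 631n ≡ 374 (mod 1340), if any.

334

gcd(1340, 631) = 1  (1340 = 2×631 + 78, 631 = 8×78 + 7, 78 = 11×7 + 1, 7 = 7×1).
1 divides 374, so solutions exist.
Back-substituting, 631×(-189) + 1340×(89) = 1.
So 631×(-189) ≡ 1 (mod 1340); multiply by 374: n ≡ -70686 (mod 1340).
Smallest nonnegative: n = -70686 mod 1340 = 334.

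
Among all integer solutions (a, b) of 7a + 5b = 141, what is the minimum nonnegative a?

3

gcd(7, 5):
  7 = 1*5 + 2
  5 = 2*2 + 1
  2 = 2*1
so gcd(7, 5) = 1.
1 divides 141, so solutions exist.
Back-substitute for Bézout coefficients:
  1 = 5 - 2*2
  ... = 7*(-2) + 5*(3)
Scale by 141/1 = 141: (a₀, b₀) = (-282, 423).
General solution: a = -282 + 5t, b = 423 - 7t for integer t.
a ≥ 0: smallest is -282 mod 5 = 3 (at t = 57), with b = 24.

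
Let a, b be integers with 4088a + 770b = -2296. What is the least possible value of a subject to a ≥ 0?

gcd(4088, 770) = 14  (4088 = 5*770 + 238, 770 = 3*238 + 56, 238 = 4*56 + 14, 56 = 4*14).
14 divides -2296, so solutions exist.
Back-substituting, 4088*(13) + 770*(-69) = 14.
Scale by -2296/14 = -164: (a₀, b₀) = (-2132, 11316).
General solution: a = -2132 + 55t, b = 11316 - 292t for integer t.
a ≥ 0: smallest is -2132 mod 55 = 13 (at t = 39), with b = -72.

13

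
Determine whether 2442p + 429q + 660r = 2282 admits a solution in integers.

gcd(2442, 429) = 33.
gcd(33, 660) = 33.
33 does not divide 2282 (remainder 5), so no integer solutions.

no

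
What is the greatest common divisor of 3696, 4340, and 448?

28

gcd(4340, 3696) = 28  (4340 = 1×3696 + 644, 3696 = 5×644 + 476, 644 = 1×476 + 168, 476 = 2×168 + 140, 168 = 1×140 + 28, 140 = 5×28).
gcd(28, 448) = 28.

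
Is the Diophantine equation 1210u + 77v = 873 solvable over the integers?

no

gcd(1210, 77):
  1210 = 15*77 + 55
  77 = 1*55 + 22
  55 = 2*22 + 11
  22 = 2*11
so gcd(1210, 77) = 11.
11 does not divide 873 (remainder 4), so no integer solutions.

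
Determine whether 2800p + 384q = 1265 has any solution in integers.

gcd(2800, 384) = 16  (2800 = 7·384 + 112, 384 = 3·112 + 48, 112 = 2·48 + 16, 48 = 3·16).
16 does not divide 1265 (remainder 1), so no integer solutions.

no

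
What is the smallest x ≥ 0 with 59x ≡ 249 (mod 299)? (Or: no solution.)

gcd(299, 59) = 1  (299 = 5*59 + 4, 59 = 14*4 + 3, 4 = 1*3 + 1, 3 = 3*1).
1 divides 249, so solutions exist.
Back-substituting, 59*(-76) + 299*(15) = 1.
So 59*(-76) ≡ 1 (mod 299); multiply by 249: x ≡ -18924 (mod 299).
Smallest nonnegative: x = -18924 mod 299 = 212.

212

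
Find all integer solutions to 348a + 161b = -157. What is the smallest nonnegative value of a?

gcd(348, 161) = 1  (348 = 2·161 + 26, 161 = 6·26 + 5, 26 = 5·5 + 1, 5 = 5·1).
1 divides -157, so solutions exist.
Back-substituting, 348·(31) + 161·(-67) = 1.
Scale by -157/1 = -157: (a₀, b₀) = (-4867, 10519).
General solution: a = -4867 + 161t, b = 10519 - 348t for integer t.
a ≥ 0: smallest is -4867 mod 161 = 124 (at t = 31), with b = -269.

124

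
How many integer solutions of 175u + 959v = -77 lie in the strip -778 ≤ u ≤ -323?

3

gcd(959, 175) = 7.
By Bézout, 175·(11) + 959·(-2) = 7.
Particular solution: (16, -3).
General solution: u = 16 + 137t, v = -3 - 25t for integer t.
-778 ≤ 16 + 137t ≤ -323 gives t ∈ [-5, -3], which is 3 values.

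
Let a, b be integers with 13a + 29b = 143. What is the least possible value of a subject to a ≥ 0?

gcd(29, 13):
  29 = 2*13 + 3
  13 = 4*3 + 1
  3 = 3*1
so gcd(29, 13) = 1.
1 divides 143, so solutions exist.
Back-substitute for Bézout coefficients:
  1 = 13 - 4*3
  ... = 13*(9) + 29*(-4)
Scale by 143/1 = 143: (a₀, b₀) = (1287, -572).
General solution: a = 1287 + 29t, b = -572 - 13t for integer t.
a ≥ 0: smallest is 1287 mod 29 = 11 (at t = -44), with b = 0.

11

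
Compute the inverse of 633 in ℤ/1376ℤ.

gcd(1376, 633) = 1.
By Bézout, 633×(-663) + 1376×(305) = 1.
So 633×-663 ≡ 1 (mod 1376), and -663 mod 1376 = 713.

713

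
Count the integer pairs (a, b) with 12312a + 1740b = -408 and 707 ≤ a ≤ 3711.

gcd(12312, 1740):
  12312 = 7*1740 + 132
  1740 = 13*132 + 24
  132 = 5*24 + 12
  24 = 2*12
so gcd(12312, 1740) = 12.
Back-substitute for Bézout coefficients:
  12 = 132 - 5*24
  ... = 12312*(66) + 1740*(-467)
Scale by -34: particular solution (-2244, 15878); reduce a mod 145: (76, -538).
General solution: a = 76 + 145t, b = -538 - 1026t for integer t.
707 ≤ 76 + 145t ≤ 3711 gives t ∈ [5, 25], which is 21 values.

21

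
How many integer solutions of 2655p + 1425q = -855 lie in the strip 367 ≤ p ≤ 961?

gcd(2655, 1425):
  2655 = 1×1425 + 1230
  1425 = 1×1230 + 195
  1230 = 6×195 + 60
  195 = 3×60 + 15
  60 = 4×15
so gcd(2655, 1425) = 15.
Back-substitute for Bézout coefficients:
  15 = 195 - 3×60
  ... = 2655×(-22) + 1425×(41)
Scale by -57: particular solution (1254, -2337); reduce p mod 95: (19, -36).
General solution: p = 19 + 95t, q = -36 - 177t for integer t.
367 ≤ 19 + 95t ≤ 961 gives t ∈ [4, 9], which is 6 values.

6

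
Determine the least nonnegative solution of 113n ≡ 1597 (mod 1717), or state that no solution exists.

394

gcd(1717, 113) = 1  (1717 = 15×113 + 22, 113 = 5×22 + 3, 22 = 7×3 + 1, 3 = 3×1).
1 divides 1597, so solutions exist.
Back-substituting, 113×(-547) + 1717×(36) = 1.
So 113×(-547) ≡ 1 (mod 1717); multiply by 1597: n ≡ -873559 (mod 1717).
Smallest nonnegative: n = -873559 mod 1717 = 394.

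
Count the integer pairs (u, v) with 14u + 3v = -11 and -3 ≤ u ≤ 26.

gcd(14, 3):
  14 = 4·3 + 2
  3 = 1·2 + 1
  2 = 2·1
so gcd(14, 3) = 1.
Back-substitute for Bézout coefficients:
  1 = 3 - 1·2
  ... = 14·(-1) + 3·(5)
Scale by -11: particular solution (11, -55); reduce u mod 3: (2, -13).
General solution: u = 2 + 3t, v = -13 - 14t for integer t.
-3 ≤ 2 + 3t ≤ 26 gives t ∈ [-1, 8], which is 10 values.

10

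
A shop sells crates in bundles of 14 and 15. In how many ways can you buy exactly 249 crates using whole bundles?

1

Need nonnegative integers with 14j + 15k = 249.
gcd(14, 15) = 1, and 14·(-1) + 15·(1) = 1.
So (j₀, k₀) = (-249, 249); general j = -249 + 15t, k = 249 - 14t.
j ≥ 0 ⇒ t ≥ 17; k ≥ 0 ⇒ t ≤ 17. That's 1 value of t.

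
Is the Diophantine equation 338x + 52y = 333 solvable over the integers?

gcd(338, 52) = 26  (338 = 6*52 + 26, 52 = 2*26).
26 does not divide 333 (remainder 21), so no integer solutions.

no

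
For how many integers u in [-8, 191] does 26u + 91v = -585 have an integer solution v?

29

gcd(91, 26):
  91 = 3×26 + 13
  26 = 2×13
so gcd(91, 26) = 13.
Back-substitute for Bézout coefficients:
  13 = 91 - 3×26
  ... = 26×(-3) + 91×(1)
Scale by -45: particular solution (135, -45); reduce u mod 7: (2, -7).
General solution: u = 2 + 7t, v = -7 - 2t for integer t.
-8 ≤ 2 + 7t ≤ 191 gives t ∈ [-1, 27], which is 29 values.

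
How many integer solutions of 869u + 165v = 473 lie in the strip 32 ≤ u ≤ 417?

26

gcd(869, 165) = 11  (869 = 5·165 + 44, 165 = 3·44 + 33, 44 = 1·33 + 11, 33 = 3·11).
Back-substituting, 869·(4) + 165·(-21) = 11.
Scale by 43: particular solution (172, -903); reduce u mod 15: (7, -34).
General solution: u = 7 + 15t, v = -34 - 79t for integer t.
32 ≤ 7 + 15t ≤ 417 gives t ∈ [2, 27], which is 26 values.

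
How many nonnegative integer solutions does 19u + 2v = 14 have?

1

gcd(19, 2) = 1  (19 = 9*2 + 1, 2 = 2*1).
Back-substituting, 19*(1) + 2*(-9) = 1.
Scale by 14: one solution is (14, -126). Reduce u mod 2: (0, 7).
General: u = 0 + 2t, v = 7 - 19t.
u ≥ 0 ⇒ t ≥ 0; v ≥ 0 ⇒ t ≤ 0. So t ∈ [0, 0]: 1 solution.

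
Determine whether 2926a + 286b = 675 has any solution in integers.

no

gcd(2926, 286):
  2926 = 10*286 + 66
  286 = 4*66 + 22
  66 = 3*22
so gcd(2926, 286) = 22.
22 does not divide 675 (remainder 15), so no integer solutions.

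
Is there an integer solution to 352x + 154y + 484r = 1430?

yes

gcd(352, 154) = 22  (352 = 2*154 + 44, 154 = 3*44 + 22, 44 = 2*22).
gcd(22, 484) = 22.
22 divides 1430, so integer solutions exist.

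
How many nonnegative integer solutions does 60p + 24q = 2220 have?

gcd(60, 24) = 12.
By Bézout, 60*(1) + 24*(-2) = 12.
One solution: (1, 90).
General: p = 1 + 2t, q = 90 - 5t.
p ≥ 0 ⇒ t ≥ 0; q ≥ 0 ⇒ t ≤ 18. So t ∈ [0, 18]: 19 solutions.

19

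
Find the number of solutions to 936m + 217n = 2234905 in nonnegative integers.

gcd(936, 217):
  936 = 4*217 + 68
  217 = 3*68 + 13
  68 = 5*13 + 3
  13 = 4*3 + 1
  3 = 3*1
so gcd(936, 217) = 1.
Back-substitute for Bézout coefficients:
  1 = 13 - 4*3
  ... = 936*(-67) + 217*(289)
Scale by 2234905: one solution is (-149738635, 645887545). Reduce m mod 217: (45, 10105).
General: m = 45 + 217t, n = 10105 - 936t.
m ≥ 0 ⇒ t ≥ 0; n ≥ 0 ⇒ t ≤ 10. So t ∈ [0, 10]: 11 solutions.

11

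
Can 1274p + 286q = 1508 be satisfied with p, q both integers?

yes

gcd(1274, 286) = 26  (1274 = 4·286 + 130, 286 = 2·130 + 26, 130 = 5·26).
26 divides 1508, so integer solutions exist.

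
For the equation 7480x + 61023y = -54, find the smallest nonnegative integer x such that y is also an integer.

23316

gcd(61023, 7480):
  61023 = 8×7480 + 1183
  7480 = 6×1183 + 382
  1183 = 3×382 + 37
  382 = 10×37 + 12
  37 = 3×12 + 1
  12 = 12×1
so gcd(61023, 7480) = 1.
1 divides -54, so solutions exist.
Back-substitute for Bézout coefficients:
  1 = 37 - 3×12
  ... = 7480×(-4952) + 61023×(607)
Scale by -54/1 = -54: (x₀, y₀) = (267408, -32778).
General solution: x = 267408 + 61023t, y = -32778 - 7480t for integer t.
x ≥ 0: smallest is 267408 mod 61023 = 23316 (at t = -4), with y = -2858.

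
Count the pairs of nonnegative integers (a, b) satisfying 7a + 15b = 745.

gcd(15, 7):
  15 = 2*7 + 1
  7 = 7*1
so gcd(15, 7) = 1.
Back-substitute for Bézout coefficients:
  1 = 15 - 2*7
  ... = 7*(-2) + 15*(1)
Scale by 745: one solution is (-1490, 745). Reduce a mod 15: (10, 45).
General: a = 10 + 15t, b = 45 - 7t.
a ≥ 0 ⇒ t ≥ 0; b ≥ 0 ⇒ t ≤ 6. So t ∈ [0, 6]: 7 solutions.

7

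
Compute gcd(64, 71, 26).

gcd(71, 64) = 1.
gcd(1, 26) = 1.

1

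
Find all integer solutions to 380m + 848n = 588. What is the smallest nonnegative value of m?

gcd(848, 380) = 4  (848 = 2×380 + 88, 380 = 4×88 + 28, 88 = 3×28 + 4, 28 = 7×4).
4 divides 588, so solutions exist.
Back-substituting, 380×(-29) + 848×(13) = 4.
Scale by 588/4 = 147: (m₀, n₀) = (-4263, 1911).
General solution: m = -4263 + 212t, n = 1911 - 95t for integer t.
m ≥ 0: smallest is -4263 mod 212 = 189 (at t = 21), with n = -84.

189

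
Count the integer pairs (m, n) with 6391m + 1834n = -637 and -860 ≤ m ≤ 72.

gcd(6391, 1834):
  6391 = 3*1834 + 889
  1834 = 2*889 + 56
  889 = 15*56 + 49
  56 = 1*49 + 7
  49 = 7*7
so gcd(6391, 1834) = 7.
Back-substitute for Bézout coefficients:
  7 = 56 - 1*49
  ... = 6391*(-33) + 1834*(115)
Scale by -91: particular solution (3003, -10465); reduce m mod 262: (121, -422).
General solution: m = 121 + 262t, n = -422 - 913t for integer t.
-860 ≤ 121 + 262t ≤ 72 gives t ∈ [-3, -1], which is 3 values.

3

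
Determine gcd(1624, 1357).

gcd(1624, 1357) = 1  (1624 = 1·1357 + 267, 1357 = 5·267 + 22, 267 = 12·22 + 3, 22 = 7·3 + 1, 3 = 3·1).

1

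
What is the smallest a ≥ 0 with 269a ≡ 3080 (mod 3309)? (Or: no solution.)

gcd(3309, 269):
  3309 = 12·269 + 81
  269 = 3·81 + 26
  81 = 3·26 + 3
  26 = 8·3 + 2
  3 = 1·2 + 1
  2 = 2·1
so gcd(3309, 269) = 1.
1 divides 3080, so solutions exist.
Back-substitute for Bézout coefficients:
  1 = 3 - 1·2
  ... = 269·(-1144) + 3309·(93)
So 269·(-1144) ≡ 1 (mod 3309); multiply by 3080: a ≡ -3523520 (mod 3309).
Smallest nonnegative: a = -3523520 mod 3309 = 565.

565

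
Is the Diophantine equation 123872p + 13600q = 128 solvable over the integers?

gcd(123872, 13600):
  123872 = 9·13600 + 1472
  13600 = 9·1472 + 352
  1472 = 4·352 + 64
  352 = 5·64 + 32
  64 = 2·32
so gcd(123872, 13600) = 32.
32 divides 128, so integer solutions exist.

yes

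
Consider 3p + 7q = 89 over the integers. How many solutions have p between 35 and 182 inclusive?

21

gcd(7, 3):
  7 = 2×3 + 1
  3 = 3×1
so gcd(7, 3) = 1.
Back-substitute for Bézout coefficients:
  1 = 7 - 2×3
  ... = 3×(-2) + 7×(1)
Scale by 89: particular solution (-178, 89); reduce p mod 7: (4, 11).
General solution: p = 4 + 7t, q = 11 - 3t for integer t.
35 ≤ 4 + 7t ≤ 182 gives t ∈ [5, 25], which is 21 values.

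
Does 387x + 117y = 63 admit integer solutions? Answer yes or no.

yes

gcd(387, 117) = 9.
9 divides 63, so integer solutions exist.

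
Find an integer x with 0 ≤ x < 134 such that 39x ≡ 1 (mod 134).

55

gcd(134, 39):
  134 = 3·39 + 17
  39 = 2·17 + 5
  17 = 3·5 + 2
  5 = 2·2 + 1
  2 = 2·1
so gcd(134, 39) = 1.
Back-substitute for Bézout coefficients:
  1 = 5 - 2·2
  ... = 39·(55) + 134·(-16)
So 39·55 ≡ 1 (mod 134), and 55 mod 134 = 55.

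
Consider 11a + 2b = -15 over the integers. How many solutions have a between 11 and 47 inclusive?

19

gcd(11, 2) = 1  (11 = 5·2 + 1, 2 = 2·1).
Back-substituting, 11·(1) + 2·(-5) = 1.
Scale by -15: particular solution (-15, 75); reduce a mod 2: (1, -13).
General solution: a = 1 + 2t, b = -13 - 11t for integer t.
11 ≤ 1 + 2t ≤ 47 gives t ∈ [5, 23], which is 19 values.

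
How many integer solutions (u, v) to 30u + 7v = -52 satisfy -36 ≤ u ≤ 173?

30

gcd(30, 7) = 1.
By Bézout, 30·(-3) + 7·(13) = 1.
Particular solution: (2, -16).
General solution: u = 2 + 7t, v = -16 - 30t for integer t.
-36 ≤ 2 + 7t ≤ 173 gives t ∈ [-5, 24], which is 30 values.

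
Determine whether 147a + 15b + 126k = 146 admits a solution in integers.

gcd(147, 15):
  147 = 9×15 + 12
  15 = 1×12 + 3
  12 = 4×3
so gcd(147, 15) = 3.
gcd(3, 126) = 3.
3 does not divide 146 (remainder 2), so no integer solutions.

no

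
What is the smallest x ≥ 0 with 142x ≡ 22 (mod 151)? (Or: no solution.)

115

gcd(151, 142) = 1.
1 divides 22, so solutions exist.
By Bézout, 142·(67) + 151·(-63) = 1.
So 142·(67) ≡ 1 (mod 151); multiply by 22: x ≡ 1474 (mod 151).
Smallest nonnegative: x = 1474 mod 151 = 115.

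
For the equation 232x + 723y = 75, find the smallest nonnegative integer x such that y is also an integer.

gcd(723, 232):
  723 = 3·232 + 27
  232 = 8·27 + 16
  27 = 1·16 + 11
  16 = 1·11 + 5
  11 = 2·5 + 1
  5 = 5·1
so gcd(723, 232) = 1.
1 divides 75, so solutions exist.
Back-substitute for Bézout coefficients:
  1 = 11 - 2·5
  ... = 232·(-134) + 723·(43)
Scale by 75/1 = 75: (x₀, y₀) = (-10050, 3225).
General solution: x = -10050 + 723t, y = 3225 - 232t for integer t.
x ≥ 0: smallest is -10050 mod 723 = 72 (at t = 14), with y = -23.

72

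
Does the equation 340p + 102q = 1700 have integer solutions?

gcd(340, 102) = 34  (340 = 3·102 + 34, 102 = 3·34).
34 divides 1700, so integer solutions exist.

yes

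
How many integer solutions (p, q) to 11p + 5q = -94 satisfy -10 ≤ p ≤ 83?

19

gcd(11, 5) = 1.
By Bézout, 11×(1) + 5×(-2) = 1.
Particular solution: (1, -21).
General solution: p = 1 + 5t, q = -21 - 11t for integer t.
-10 ≤ 1 + 5t ≤ 83 gives t ∈ [-2, 16], which is 19 values.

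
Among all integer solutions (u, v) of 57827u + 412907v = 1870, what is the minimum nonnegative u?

30618

gcd(412907, 57827) = 11  (412907 = 7*57827 + 8118, 57827 = 7*8118 + 1001, 8118 = 8*1001 + 110, 1001 = 9*110 + 11, 110 = 10*11).
11 divides 1870, so solutions exist.
Back-substituting, 57827*(3713) + 412907*(-520) = 11.
Scale by 1870/11 = 170: (u₀, v₀) = (631210, -88400).
General solution: u = 631210 + 37537t, v = -88400 - 5257t for integer t.
u ≥ 0: smallest is 631210 mod 37537 = 30618 (at t = -16), with v = -4288.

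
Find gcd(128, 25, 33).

gcd(128, 25) = 1  (128 = 5×25 + 3, 25 = 8×3 + 1, 3 = 3×1).
gcd(1, 33) = 1.

1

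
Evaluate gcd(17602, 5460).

gcd(17602, 5460):
  17602 = 3×5460 + 1222
  5460 = 4×1222 + 572
  1222 = 2×572 + 78
  572 = 7×78 + 26
  78 = 3×26
so gcd(17602, 5460) = 26.

26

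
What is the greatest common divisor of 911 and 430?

1

gcd(911, 430):
  911 = 2×430 + 51
  430 = 8×51 + 22
  51 = 2×22 + 7
  22 = 3×7 + 1
  7 = 7×1
so gcd(911, 430) = 1.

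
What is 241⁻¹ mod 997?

302

gcd(997, 241):
  997 = 4×241 + 33
  241 = 7×33 + 10
  33 = 3×10 + 3
  10 = 3×3 + 1
  3 = 3×1
so gcd(997, 241) = 1.
Back-substitute for Bézout coefficients:
  1 = 10 - 3×3
  ... = 241×(302) + 997×(-73)
So 241×302 ≡ 1 (mod 997), and 302 mod 997 = 302.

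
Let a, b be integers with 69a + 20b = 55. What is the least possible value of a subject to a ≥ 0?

15

gcd(69, 20):
  69 = 3*20 + 9
  20 = 2*9 + 2
  9 = 4*2 + 1
  2 = 2*1
so gcd(69, 20) = 1.
1 divides 55, so solutions exist.
Back-substitute for Bézout coefficients:
  1 = 9 - 4*2
  ... = 69*(9) + 20*(-31)
Scale by 55/1 = 55: (a₀, b₀) = (495, -1705).
General solution: a = 495 + 20t, b = -1705 - 69t for integer t.
a ≥ 0: smallest is 495 mod 20 = 15 (at t = -24), with b = -49.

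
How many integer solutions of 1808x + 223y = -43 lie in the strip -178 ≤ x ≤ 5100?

24

gcd(1808, 223):
  1808 = 8·223 + 24
  223 = 9·24 + 7
  24 = 3·7 + 3
  7 = 2·3 + 1
  3 = 3·1
so gcd(1808, 223) = 1.
Back-substitute for Bézout coefficients:
  1 = 7 - 2·3
  ... = 1808·(-65) + 223·(527)
Scale by -43: particular solution (2795, -22661); reduce x mod 223: (119, -965).
General solution: x = 119 + 223t, y = -965 - 1808t for integer t.
-178 ≤ 119 + 223t ≤ 5100 gives t ∈ [-1, 22], which is 24 values.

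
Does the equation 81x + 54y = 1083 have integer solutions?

no

gcd(81, 54) = 27  (81 = 1×54 + 27, 54 = 2×27).
27 does not divide 1083 (remainder 3), so no integer solutions.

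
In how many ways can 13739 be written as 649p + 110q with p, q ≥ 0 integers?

gcd(649, 110):
  649 = 5*110 + 99
  110 = 1*99 + 11
  99 = 9*11
so gcd(649, 110) = 11.
Back-substitute for Bézout coefficients:
  11 = 110 - 1*99
  ... = 649*(-1) + 110*(6)
Scale by 1249: one solution is (-1249, 7494). Reduce p mod 10: (1, 119).
General: p = 1 + 10t, q = 119 - 59t.
p ≥ 0 ⇒ t ≥ 0; q ≥ 0 ⇒ t ≤ 2. So t ∈ [0, 2]: 3 solutions.

3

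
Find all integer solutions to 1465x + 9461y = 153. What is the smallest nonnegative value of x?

gcd(9461, 1465) = 1  (9461 = 6*1465 + 671, 1465 = 2*671 + 123, 671 = 5*123 + 56, 123 = 2*56 + 11, 56 = 5*11 + 1, 11 = 11*1).
1 divides 153, so solutions exist.
Back-substituting, 1465*(-846) + 9461*(131) = 1.
Scale by 153/1 = 153: (x₀, y₀) = (-129438, 20043).
General solution: x = -129438 + 9461t, y = 20043 - 1465t for integer t.
x ≥ 0: smallest is -129438 mod 9461 = 3016 (at t = 14), with y = -467.

3016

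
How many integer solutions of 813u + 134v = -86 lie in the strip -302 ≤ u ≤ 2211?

19

gcd(813, 134):
  813 = 6×134 + 9
  134 = 14×9 + 8
  9 = 1×8 + 1
  8 = 8×1
so gcd(813, 134) = 1.
Back-substitute for Bézout coefficients:
  1 = 9 - 1×8
  ... = 813×(15) + 134×(-91)
Scale by -86: particular solution (-1290, 7826); reduce u mod 134: (50, -304).
General solution: u = 50 + 134t, v = -304 - 813t for integer t.
-302 ≤ 50 + 134t ≤ 2211 gives t ∈ [-2, 16], which is 19 values.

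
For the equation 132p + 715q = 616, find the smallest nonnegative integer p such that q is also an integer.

gcd(715, 132):
  715 = 5*132 + 55
  132 = 2*55 + 22
  55 = 2*22 + 11
  22 = 2*11
so gcd(715, 132) = 11.
11 divides 616, so solutions exist.
Back-substitute for Bézout coefficients:
  11 = 55 - 2*22
  ... = 132*(-27) + 715*(5)
Scale by 616/11 = 56: (p₀, q₀) = (-1512, 280).
General solution: p = -1512 + 65t, q = 280 - 12t for integer t.
p ≥ 0: smallest is -1512 mod 65 = 48 (at t = 24), with q = -8.

48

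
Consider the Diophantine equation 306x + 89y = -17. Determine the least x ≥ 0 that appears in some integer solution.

84

gcd(306, 89):
  306 = 3*89 + 39
  89 = 2*39 + 11
  39 = 3*11 + 6
  11 = 1*6 + 5
  6 = 1*5 + 1
  5 = 5*1
so gcd(306, 89) = 1.
1 divides -17, so solutions exist.
Back-substitute for Bézout coefficients:
  1 = 6 - 1*5
  ... = 306*(16) + 89*(-55)
Scale by -17/1 = -17: (x₀, y₀) = (-272, 935).
General solution: x = -272 + 89t, y = 935 - 306t for integer t.
x ≥ 0: smallest is -272 mod 89 = 84 (at t = 4), with y = -289.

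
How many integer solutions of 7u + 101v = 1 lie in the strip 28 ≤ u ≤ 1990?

gcd(101, 7) = 1  (101 = 14*7 + 3, 7 = 2*3 + 1, 3 = 3*1).
Back-substituting, 7*(29) + 101*(-2) = 1.
Scale by 1: particular solution (29, -2); reduce u mod 101: (29, -2).
General solution: u = 29 + 101t, v = -2 - 7t for integer t.
28 ≤ 29 + 101t ≤ 1990 gives t ∈ [0, 19], which is 20 values.

20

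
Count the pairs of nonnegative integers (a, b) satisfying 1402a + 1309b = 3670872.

2

gcd(1402, 1309):
  1402 = 1*1309 + 93
  1309 = 14*93 + 7
  93 = 13*7 + 2
  7 = 3*2 + 1
  2 = 2*1
so gcd(1402, 1309) = 1.
Back-substitute for Bézout coefficients:
  1 = 7 - 3*2
  ... = 1402*(-563) + 1309*(603)
Scale by 3670872: one solution is (-2066700936, 2213535816). Reduce a mod 1309: (624, 2136).
General: a = 624 + 1309t, b = 2136 - 1402t.
a ≥ 0 ⇒ t ≥ 0; b ≥ 0 ⇒ t ≤ 1. So t ∈ [0, 1]: 2 solutions.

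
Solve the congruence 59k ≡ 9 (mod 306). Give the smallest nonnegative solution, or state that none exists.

gcd(306, 59) = 1  (306 = 5*59 + 11, 59 = 5*11 + 4, 11 = 2*4 + 3, 4 = 1*3 + 1, 3 = 3*1).
1 divides 9, so solutions exist.
Back-substituting, 59*(83) + 306*(-16) = 1.
So 59*(83) ≡ 1 (mod 306); multiply by 9: k ≡ 747 (mod 306).
Smallest nonnegative: k = 747 mod 306 = 135.

135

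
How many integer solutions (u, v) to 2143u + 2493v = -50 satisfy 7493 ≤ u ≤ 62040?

22

gcd(2493, 2143) = 1.
By Bézout, 2143*(406) + 2493*(-349) = 1.
Particular solution: (2137, -1837).
General solution: u = 2137 + 2493t, v = -1837 - 2143t for integer t.
7493 ≤ 2137 + 2493t ≤ 62040 gives t ∈ [3, 24], which is 22 values.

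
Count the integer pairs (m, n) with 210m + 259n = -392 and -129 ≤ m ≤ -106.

gcd(259, 210) = 7  (259 = 1·210 + 49, 210 = 4·49 + 14, 49 = 3·14 + 7, 14 = 2·7).
Back-substituting, 210·(-16) + 259·(13) = 7.
Scale by -56: particular solution (896, -728); reduce m mod 37: (8, -8).
General solution: m = 8 + 37t, n = -8 - 30t for integer t.
-129 ≤ 8 + 37t ≤ -106 gives t ∈ [-3, -4], which is 0 values.

0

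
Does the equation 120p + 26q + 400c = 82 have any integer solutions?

yes

gcd(120, 26):
  120 = 4·26 + 16
  26 = 1·16 + 10
  16 = 1·10 + 6
  10 = 1·6 + 4
  6 = 1·4 + 2
  4 = 2·2
so gcd(120, 26) = 2.
gcd(2, 400) = 2.
2 divides 82, so integer solutions exist.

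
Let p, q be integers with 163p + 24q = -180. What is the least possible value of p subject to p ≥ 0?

gcd(163, 24) = 1  (163 = 6·24 + 19, 24 = 1·19 + 5, 19 = 3·5 + 4, 5 = 1·4 + 1, 4 = 4·1).
1 divides -180, so solutions exist.
Back-substituting, 163·(-5) + 24·(34) = 1.
Scale by -180/1 = -180: (p₀, q₀) = (900, -6120).
General solution: p = 900 + 24t, q = -6120 - 163t for integer t.
p ≥ 0: smallest is 900 mod 24 = 12 (at t = -37), with q = -89.

12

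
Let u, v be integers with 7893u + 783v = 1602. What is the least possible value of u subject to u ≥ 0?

gcd(7893, 783):
  7893 = 10×783 + 63
  783 = 12×63 + 27
  63 = 2×27 + 9
  27 = 3×9
so gcd(7893, 783) = 9.
9 divides 1602, so solutions exist.
Back-substitute for Bézout coefficients:
  9 = 63 - 2×27
  ... = 7893×(25) + 783×(-252)
Scale by 1602/9 = 178: (u₀, v₀) = (4450, -44856).
General solution: u = 4450 + 87t, v = -44856 - 877t for integer t.
u ≥ 0: smallest is 4450 mod 87 = 13 (at t = -51), with v = -129.

13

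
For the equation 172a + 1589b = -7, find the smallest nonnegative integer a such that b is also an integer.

gcd(1589, 172):
  1589 = 9×172 + 41
  172 = 4×41 + 8
  41 = 5×8 + 1
  8 = 8×1
so gcd(1589, 172) = 1.
1 divides -7, so solutions exist.
Back-substitute for Bézout coefficients:
  1 = 41 - 5×8
  ... = 172×(-194) + 1589×(21)
Scale by -7/1 = -7: (a₀, b₀) = (1358, -147).
General solution: a = 1358 + 1589t, b = -147 - 172t for integer t.
a ≥ 0: smallest is 1358 mod 1589 = 1358 (at t = 0), with b = -147.

1358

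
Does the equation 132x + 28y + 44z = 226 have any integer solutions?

gcd(132, 28) = 4.
gcd(4, 44) = 4.
4 does not divide 226 (remainder 2), so no integer solutions.

no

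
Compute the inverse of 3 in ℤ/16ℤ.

11

gcd(16, 3) = 1.
By Bézout, 3*(-5) + 16*(1) = 1.
So 3*-5 ≡ 1 (mod 16), and -5 mod 16 = 11.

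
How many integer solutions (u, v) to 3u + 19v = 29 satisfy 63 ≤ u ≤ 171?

gcd(19, 3) = 1.
By Bézout, 3×(-6) + 19×(1) = 1.
Particular solution: (16, -1).
General solution: u = 16 + 19t, v = -1 - 3t for integer t.
63 ≤ 16 + 19t ≤ 171 gives t ∈ [3, 8], which is 6 values.

6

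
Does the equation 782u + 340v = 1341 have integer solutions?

gcd(782, 340) = 34  (782 = 2×340 + 102, 340 = 3×102 + 34, 102 = 3×34).
34 does not divide 1341 (remainder 15), so no integer solutions.

no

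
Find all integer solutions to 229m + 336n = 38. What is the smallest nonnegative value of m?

254

gcd(336, 229) = 1  (336 = 1·229 + 107, 229 = 2·107 + 15, 107 = 7·15 + 2, 15 = 7·2 + 1, 2 = 2·1).
1 divides 38, so solutions exist.
Back-substituting, 229·(157) + 336·(-107) = 1.
Scale by 38/1 = 38: (m₀, n₀) = (5966, -4066).
General solution: m = 5966 + 336t, n = -4066 - 229t for integer t.
m ≥ 0: smallest is 5966 mod 336 = 254 (at t = -17), with n = -173.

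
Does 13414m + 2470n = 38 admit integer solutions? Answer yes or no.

gcd(13414, 2470) = 38  (13414 = 5*2470 + 1064, 2470 = 2*1064 + 342, 1064 = 3*342 + 38, 342 = 9*38).
38 divides 38, so integer solutions exist.

yes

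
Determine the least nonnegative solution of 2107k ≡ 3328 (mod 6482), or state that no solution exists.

gcd(6482, 2107):
  6482 = 3*2107 + 161
  2107 = 13*161 + 14
  161 = 11*14 + 7
  14 = 2*7
so gcd(6482, 2107) = 7.
7 does not divide 3328, so the congruence has no solution.

no solution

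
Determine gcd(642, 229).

1

gcd(642, 229):
  642 = 2*229 + 184
  229 = 1*184 + 45
  184 = 4*45 + 4
  45 = 11*4 + 1
  4 = 4*1
so gcd(642, 229) = 1.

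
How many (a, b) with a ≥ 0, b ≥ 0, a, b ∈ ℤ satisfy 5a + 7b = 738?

gcd(7, 5) = 1  (7 = 1*5 + 2, 5 = 2*2 + 1, 2 = 2*1).
Back-substituting, 5*(3) + 7*(-2) = 1.
Scale by 738: one solution is (2214, -1476). Reduce a mod 7: (2, 104).
General: a = 2 + 7t, b = 104 - 5t.
a ≥ 0 ⇒ t ≥ 0; b ≥ 0 ⇒ t ≤ 20. So t ∈ [0, 20]: 21 solutions.

21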